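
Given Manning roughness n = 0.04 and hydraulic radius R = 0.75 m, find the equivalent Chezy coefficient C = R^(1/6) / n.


The Chezy coefficient relates to Manning's n through C = R^(1/6) / n.
R^(1/6) = 0.75^(1/6) = 0.953184.
C = 0.953184 / 0.04 = 23.83 m^(1/2)/s.

23.83


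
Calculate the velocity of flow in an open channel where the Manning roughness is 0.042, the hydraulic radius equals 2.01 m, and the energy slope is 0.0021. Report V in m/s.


Manning's equation gives V = (1/n) * R^(2/3) * S^(1/2).
First, compute R^(2/3) = 2.01^(2/3) = 1.5927.
Next, S^(1/2) = 0.0021^(1/2) = 0.045826.
Then 1/n = 1/0.042 = 23.81.
V = 23.81 * 1.5927 * 0.045826 = 1.7378 m/s.

1.7378


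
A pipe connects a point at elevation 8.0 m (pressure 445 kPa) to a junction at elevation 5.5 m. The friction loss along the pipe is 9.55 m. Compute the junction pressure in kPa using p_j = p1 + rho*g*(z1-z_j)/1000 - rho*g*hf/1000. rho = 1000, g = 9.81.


Junction pressure: p_j = p1 + rho*g*(z1 - z_j)/1000 - rho*g*hf/1000.
Elevation term = 1000*9.81*(8.0 - 5.5)/1000 = 24.525 kPa.
Friction term = 1000*9.81*9.55/1000 = 93.686 kPa.
p_j = 445 + 24.525 - 93.686 = 375.84 kPa.

375.84


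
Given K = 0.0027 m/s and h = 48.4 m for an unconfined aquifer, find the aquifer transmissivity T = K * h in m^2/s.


Transmissivity is defined as T = K * h.
T = 0.0027 * 48.4
  = 0.1307 m^2/s.

0.1307


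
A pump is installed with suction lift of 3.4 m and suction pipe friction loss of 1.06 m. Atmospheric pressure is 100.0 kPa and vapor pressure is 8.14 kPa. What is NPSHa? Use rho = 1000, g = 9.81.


NPSHa = p_atm/(rho*g) - z_s - hf_s - p_vap/(rho*g).
p_atm/(rho*g) = 100.0*1000 / (1000*9.81) = 10.194 m.
p_vap/(rho*g) = 8.14*1000 / (1000*9.81) = 0.83 m.
NPSHa = 10.194 - 3.4 - 1.06 - 0.83
      = 4.9 m.

4.9


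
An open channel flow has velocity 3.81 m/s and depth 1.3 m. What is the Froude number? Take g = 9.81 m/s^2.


The Froude number is defined as Fr = V / sqrt(g*y).
g*y = 9.81 * 1.3 = 12.753.
sqrt(g*y) = sqrt(12.753) = 3.5711.
Fr = 3.81 / 3.5711 = 1.0669.

1.0669


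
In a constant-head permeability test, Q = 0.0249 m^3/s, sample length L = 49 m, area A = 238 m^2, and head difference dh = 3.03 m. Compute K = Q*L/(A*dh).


From K = Q*L / (A*dh):
Numerator: Q*L = 0.0249 * 49 = 1.2201.
Denominator: A*dh = 238 * 3.03 = 721.14.
K = 1.2201 / 721.14 = 0.001692 m/s.

0.001692


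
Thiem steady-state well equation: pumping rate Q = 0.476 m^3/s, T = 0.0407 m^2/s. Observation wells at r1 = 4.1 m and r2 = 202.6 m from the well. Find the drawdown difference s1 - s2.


Thiem equation: s1 - s2 = Q/(2*pi*T) * ln(r2/r1).
ln(r2/r1) = ln(202.6/4.1) = 3.9002.
Q/(2*pi*T) = 0.476 / (2*pi*0.0407) = 0.476 / 0.2557 = 1.8614.
s1 - s2 = 1.8614 * 3.9002 = 7.2598 m.

7.2598


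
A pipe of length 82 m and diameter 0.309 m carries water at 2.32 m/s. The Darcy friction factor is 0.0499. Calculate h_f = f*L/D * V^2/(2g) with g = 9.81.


Darcy-Weisbach equation: h_f = f * (L/D) * V^2/(2g).
f * L/D = 0.0499 * 82/0.309 = 13.2421.
V^2/(2g) = 2.32^2 / (2*9.81) = 5.3824 / 19.62 = 0.2743 m.
h_f = 13.2421 * 0.2743 = 3.633 m.

3.633


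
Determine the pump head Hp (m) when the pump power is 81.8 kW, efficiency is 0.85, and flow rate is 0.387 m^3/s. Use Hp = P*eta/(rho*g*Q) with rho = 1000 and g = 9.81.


Pump head formula: Hp = P * eta / (rho * g * Q).
Numerator: P * eta = 81.8 * 1000 * 0.85 = 69530.0 W.
Denominator: rho * g * Q = 1000 * 9.81 * 0.387 = 3796.47.
Hp = 69530.0 / 3796.47 = 18.31 m.

18.31


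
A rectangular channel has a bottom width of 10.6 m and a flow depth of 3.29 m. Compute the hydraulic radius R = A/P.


For a rectangular section:
Flow area A = b * y = 10.6 * 3.29 = 34.87 m^2.
Wetted perimeter P = b + 2y = 10.6 + 2*3.29 = 17.18 m.
Hydraulic radius R = A/P = 34.87 / 17.18 = 2.0299 m.

2.0299


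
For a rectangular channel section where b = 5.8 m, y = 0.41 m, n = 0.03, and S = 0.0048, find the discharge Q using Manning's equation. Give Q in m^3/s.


For a rectangular channel, the cross-sectional area A = b * y = 5.8 * 0.41 = 2.38 m^2.
The wetted perimeter P = b + 2y = 5.8 + 2*0.41 = 6.62 m.
Hydraulic radius R = A/P = 2.38/6.62 = 0.3592 m.
Velocity V = (1/n)*R^(2/3)*S^(1/2) = (1/0.03)*0.3592^(2/3)*0.0048^(1/2) = 1.167 m/s.
Discharge Q = A * V = 2.38 * 1.167 = 2.775 m^3/s.

2.775


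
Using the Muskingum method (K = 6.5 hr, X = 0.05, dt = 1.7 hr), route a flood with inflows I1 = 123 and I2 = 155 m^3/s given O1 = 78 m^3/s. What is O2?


Muskingum coefficients:
denom = 2*K*(1-X) + dt = 2*6.5*(1-0.05) + 1.7 = 14.05.
C0 = (dt - 2*K*X)/denom = (1.7 - 2*6.5*0.05)/14.05 = 0.0747.
C1 = (dt + 2*K*X)/denom = (1.7 + 2*6.5*0.05)/14.05 = 0.1673.
C2 = (2*K*(1-X) - dt)/denom = 0.758.
O2 = C0*I2 + C1*I1 + C2*O1
   = 0.0747*155 + 0.1673*123 + 0.758*78
   = 91.28 m^3/s.

91.28


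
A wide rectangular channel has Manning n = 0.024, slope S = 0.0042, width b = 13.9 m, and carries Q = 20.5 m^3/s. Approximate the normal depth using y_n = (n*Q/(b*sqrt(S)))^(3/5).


We use the wide-channel approximation y_n = (n*Q/(b*sqrt(S)))^(3/5).
sqrt(S) = sqrt(0.0042) = 0.064807.
Numerator: n*Q = 0.024 * 20.5 = 0.492.
Denominator: b*sqrt(S) = 13.9 * 0.064807 = 0.900817.
arg = 0.5462.
y_n = 0.5462^(3/5) = 0.6957 m.

0.6957


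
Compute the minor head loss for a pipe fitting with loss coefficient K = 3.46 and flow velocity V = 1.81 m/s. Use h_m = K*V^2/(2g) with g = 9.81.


Minor loss formula: h_m = K * V^2/(2g).
V^2 = 1.81^2 = 3.2761.
V^2/(2g) = 3.2761 / 19.62 = 0.167 m.
h_m = 3.46 * 0.167 = 0.5777 m.

0.5777


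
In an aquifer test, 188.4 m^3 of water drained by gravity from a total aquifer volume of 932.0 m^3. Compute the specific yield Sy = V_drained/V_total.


Specific yield Sy = Volume drained / Total volume.
Sy = 188.4 / 932.0
   = 0.2021.

0.2021


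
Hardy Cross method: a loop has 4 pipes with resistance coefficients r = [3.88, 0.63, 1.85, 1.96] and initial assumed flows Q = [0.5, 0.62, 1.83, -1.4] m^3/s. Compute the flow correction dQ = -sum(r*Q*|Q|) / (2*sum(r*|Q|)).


Numerator terms (r*Q*|Q|): 3.88*0.5*|0.5| = 0.97; 0.63*0.62*|0.62| = 0.2422; 1.85*1.83*|1.83| = 6.1955; 1.96*-1.4*|-1.4| = -3.8416.
Sum of numerator = 3.566.
Denominator terms (r*|Q|): 3.88*|0.5| = 1.94; 0.63*|0.62| = 0.3906; 1.85*|1.83| = 3.3855; 1.96*|-1.4| = 2.744.
2 * sum of denominator = 2 * 8.4601 = 16.9202.
dQ = -3.566 / 16.9202 = -0.2108 m^3/s.

-0.2108


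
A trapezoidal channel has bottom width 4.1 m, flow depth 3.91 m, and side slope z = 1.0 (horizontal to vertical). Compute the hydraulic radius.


For a trapezoidal section with side slope z:
A = (b + z*y)*y = (4.1 + 1.0*3.91)*3.91 = 31.319 m^2.
P = b + 2*y*sqrt(1 + z^2) = 4.1 + 2*3.91*sqrt(1 + 1.0^2) = 15.159 m.
R = A/P = 31.319 / 15.159 = 2.066 m.

2.066


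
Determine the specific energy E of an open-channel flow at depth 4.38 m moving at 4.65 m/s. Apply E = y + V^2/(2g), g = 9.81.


Specific energy E = y + V^2/(2g).
Velocity head = V^2/(2g) = 4.65^2 / (2*9.81) = 21.6225 / 19.62 = 1.1021 m.
E = 4.38 + 1.1021 = 5.4821 m.

5.4821


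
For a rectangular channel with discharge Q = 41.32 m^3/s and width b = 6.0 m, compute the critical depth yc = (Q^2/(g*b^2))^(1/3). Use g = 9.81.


Using yc = (Q^2 / (g * b^2))^(1/3):
Q^2 = 41.32^2 = 1707.34.
g * b^2 = 9.81 * 6.0^2 = 9.81 * 36.0 = 353.16.
Q^2 / (g*b^2) = 1707.34 / 353.16 = 4.8345.
yc = 4.8345^(1/3) = 1.6909 m.

1.6909


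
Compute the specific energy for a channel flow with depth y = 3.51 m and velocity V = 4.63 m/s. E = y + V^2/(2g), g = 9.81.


Specific energy E = y + V^2/(2g).
Velocity head = V^2/(2g) = 4.63^2 / (2*9.81) = 21.4369 / 19.62 = 1.0926 m.
E = 3.51 + 1.0926 = 4.6026 m.

4.6026


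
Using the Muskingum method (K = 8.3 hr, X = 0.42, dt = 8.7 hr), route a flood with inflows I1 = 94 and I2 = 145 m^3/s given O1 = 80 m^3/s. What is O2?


Muskingum coefficients:
denom = 2*K*(1-X) + dt = 2*8.3*(1-0.42) + 8.7 = 18.328.
C0 = (dt - 2*K*X)/denom = (8.7 - 2*8.3*0.42)/18.328 = 0.0943.
C1 = (dt + 2*K*X)/denom = (8.7 + 2*8.3*0.42)/18.328 = 0.8551.
C2 = (2*K*(1-X) - dt)/denom = 0.0506.
O2 = C0*I2 + C1*I1 + C2*O1
   = 0.0943*145 + 0.8551*94 + 0.0506*80
   = 98.1 m^3/s.

98.1


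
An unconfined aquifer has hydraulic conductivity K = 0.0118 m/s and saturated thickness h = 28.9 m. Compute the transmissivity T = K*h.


Transmissivity is defined as T = K * h.
T = 0.0118 * 28.9
  = 0.341 m^2/s.

0.341


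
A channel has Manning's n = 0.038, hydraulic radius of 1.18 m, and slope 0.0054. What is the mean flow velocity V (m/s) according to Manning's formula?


Manning's equation gives V = (1/n) * R^(2/3) * S^(1/2).
First, compute R^(2/3) = 1.18^(2/3) = 1.1167.
Next, S^(1/2) = 0.0054^(1/2) = 0.073485.
Then 1/n = 1/0.038 = 26.32.
V = 26.32 * 1.1167 * 0.073485 = 2.1594 m/s.

2.1594


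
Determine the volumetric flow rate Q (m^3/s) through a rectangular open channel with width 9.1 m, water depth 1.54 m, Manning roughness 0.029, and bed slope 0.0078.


For a rectangular channel, the cross-sectional area A = b * y = 9.1 * 1.54 = 14.01 m^2.
The wetted perimeter P = b + 2y = 9.1 + 2*1.54 = 12.18 m.
Hydraulic radius R = A/P = 14.01/12.18 = 1.1506 m.
Velocity V = (1/n)*R^(2/3)*S^(1/2) = (1/0.029)*1.1506^(2/3)*0.0078^(1/2) = 3.3439 m/s.
Discharge Q = A * V = 14.01 * 3.3439 = 46.862 m^3/s.

46.862


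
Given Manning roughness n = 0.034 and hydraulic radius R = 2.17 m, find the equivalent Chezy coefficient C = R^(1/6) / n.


The Chezy coefficient relates to Manning's n through C = R^(1/6) / n.
R^(1/6) = 2.17^(1/6) = 1.137828.
C = 1.137828 / 0.034 = 33.47 m^(1/2)/s.

33.47


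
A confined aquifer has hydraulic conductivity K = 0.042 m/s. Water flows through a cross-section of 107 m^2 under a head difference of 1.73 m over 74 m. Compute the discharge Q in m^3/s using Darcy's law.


Darcy's law: Q = K * A * i, where i = dh/L.
Hydraulic gradient i = 1.73 / 74 = 0.023378.
Q = 0.042 * 107 * 0.023378
  = 0.1051 m^3/s.

0.1051


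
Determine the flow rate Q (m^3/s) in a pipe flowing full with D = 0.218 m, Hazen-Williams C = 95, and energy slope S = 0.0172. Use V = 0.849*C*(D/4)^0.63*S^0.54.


For a full circular pipe, R = D/4 = 0.218/4 = 0.0545 m.
V = 0.849 * 95 * 0.0545^0.63 * 0.0172^0.54
  = 0.849 * 95 * 0.15993 * 0.111477
  = 1.438 m/s.
Pipe area A = pi*D^2/4 = pi*0.218^2/4 = 0.0373 m^2.
Q = A * V = 0.0373 * 1.438 = 0.0537 m^3/s.

0.0537


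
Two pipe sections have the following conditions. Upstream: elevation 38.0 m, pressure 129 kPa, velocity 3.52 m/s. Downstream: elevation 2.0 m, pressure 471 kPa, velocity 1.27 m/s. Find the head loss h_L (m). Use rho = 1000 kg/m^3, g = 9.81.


Total head at each section: H = z + p/(rho*g) + V^2/(2g).
H1 = 38.0 + 129*1000/(1000*9.81) + 3.52^2/(2*9.81)
   = 38.0 + 13.15 + 0.6315
   = 51.781 m.
H2 = 2.0 + 471*1000/(1000*9.81) + 1.27^2/(2*9.81)
   = 2.0 + 48.012 + 0.0822
   = 50.094 m.
h_L = H1 - H2 = 51.781 - 50.094 = 1.687 m.

1.687


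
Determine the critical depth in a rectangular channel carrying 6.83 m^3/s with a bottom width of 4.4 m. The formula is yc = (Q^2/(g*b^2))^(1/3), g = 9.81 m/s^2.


Using yc = (Q^2 / (g * b^2))^(1/3):
Q^2 = 6.83^2 = 46.65.
g * b^2 = 9.81 * 4.4^2 = 9.81 * 19.36 = 189.92.
Q^2 / (g*b^2) = 46.65 / 189.92 = 0.2456.
yc = 0.2456^(1/3) = 0.6263 m.

0.6263


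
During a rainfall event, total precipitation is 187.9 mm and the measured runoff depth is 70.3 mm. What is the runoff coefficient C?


The runoff coefficient C = runoff depth / rainfall depth.
C = 70.3 / 187.9
  = 0.3741.

0.3741


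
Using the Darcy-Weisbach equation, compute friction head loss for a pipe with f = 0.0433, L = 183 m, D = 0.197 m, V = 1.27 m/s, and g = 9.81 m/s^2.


Darcy-Weisbach equation: h_f = f * (L/D) * V^2/(2g).
f * L/D = 0.0433 * 183/0.197 = 40.2228.
V^2/(2g) = 1.27^2 / (2*9.81) = 1.6129 / 19.62 = 0.0822 m.
h_f = 40.2228 * 0.0822 = 3.307 m.

3.307


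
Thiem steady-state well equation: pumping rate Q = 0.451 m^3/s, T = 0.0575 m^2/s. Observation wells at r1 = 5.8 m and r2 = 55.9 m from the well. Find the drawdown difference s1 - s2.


Thiem equation: s1 - s2 = Q/(2*pi*T) * ln(r2/r1).
ln(r2/r1) = ln(55.9/5.8) = 2.2657.
Q/(2*pi*T) = 0.451 / (2*pi*0.0575) = 0.451 / 0.3613 = 1.2483.
s1 - s2 = 1.2483 * 2.2657 = 2.8283 m.

2.8283


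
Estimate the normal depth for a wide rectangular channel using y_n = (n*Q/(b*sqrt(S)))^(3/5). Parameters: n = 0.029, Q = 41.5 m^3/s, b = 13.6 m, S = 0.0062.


We use the wide-channel approximation y_n = (n*Q/(b*sqrt(S)))^(3/5).
sqrt(S) = sqrt(0.0062) = 0.07874.
Numerator: n*Q = 0.029 * 41.5 = 1.2035.
Denominator: b*sqrt(S) = 13.6 * 0.07874 = 1.070864.
arg = 1.1239.
y_n = 1.1239^(3/5) = 1.0726 m.

1.0726


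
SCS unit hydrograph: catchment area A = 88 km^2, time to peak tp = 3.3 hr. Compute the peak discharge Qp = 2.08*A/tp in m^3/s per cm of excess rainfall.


SCS formula: Qp = 2.08 * A / tp.
Qp = 2.08 * 88 / 3.3
   = 183.04 / 3.3
   = 55.47 m^3/s per cm.

55.47


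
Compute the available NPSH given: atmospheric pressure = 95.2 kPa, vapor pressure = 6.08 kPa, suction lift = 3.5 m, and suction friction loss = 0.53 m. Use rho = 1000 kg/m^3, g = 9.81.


NPSHa = p_atm/(rho*g) - z_s - hf_s - p_vap/(rho*g).
p_atm/(rho*g) = 95.2*1000 / (1000*9.81) = 9.704 m.
p_vap/(rho*g) = 6.08*1000 / (1000*9.81) = 0.62 m.
NPSHa = 9.704 - 3.5 - 0.53 - 0.62
      = 5.05 m.

5.05


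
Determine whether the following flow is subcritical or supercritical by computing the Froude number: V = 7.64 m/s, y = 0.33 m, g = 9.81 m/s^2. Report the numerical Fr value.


The Froude number is defined as Fr = V / sqrt(g*y).
g*y = 9.81 * 0.33 = 3.2373.
sqrt(g*y) = sqrt(3.2373) = 1.7992.
Fr = 7.64 / 1.7992 = 4.2462.
Since Fr > 1, the flow is supercritical.

4.2462


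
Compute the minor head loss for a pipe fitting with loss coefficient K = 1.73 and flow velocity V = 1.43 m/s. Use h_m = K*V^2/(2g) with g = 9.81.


Minor loss formula: h_m = K * V^2/(2g).
V^2 = 1.43^2 = 2.0449.
V^2/(2g) = 2.0449 / 19.62 = 0.1042 m.
h_m = 1.73 * 0.1042 = 0.1803 m.

0.1803


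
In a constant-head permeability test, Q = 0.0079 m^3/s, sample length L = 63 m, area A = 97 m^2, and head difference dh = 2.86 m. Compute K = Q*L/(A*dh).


From K = Q*L / (A*dh):
Numerator: Q*L = 0.0079 * 63 = 0.4977.
Denominator: A*dh = 97 * 2.86 = 277.42.
K = 0.4977 / 277.42 = 0.001794 m/s.

0.001794


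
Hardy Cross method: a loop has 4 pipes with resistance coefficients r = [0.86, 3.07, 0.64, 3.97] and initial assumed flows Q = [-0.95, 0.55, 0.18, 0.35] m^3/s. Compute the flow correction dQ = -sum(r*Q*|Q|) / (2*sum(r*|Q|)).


Numerator terms (r*Q*|Q|): 0.86*-0.95*|-0.95| = -0.7761; 3.07*0.55*|0.55| = 0.9287; 0.64*0.18*|0.18| = 0.0207; 3.97*0.35*|0.35| = 0.4863.
Sum of numerator = 0.6596.
Denominator terms (r*|Q|): 0.86*|-0.95| = 0.817; 3.07*|0.55| = 1.6885; 0.64*|0.18| = 0.1152; 3.97*|0.35| = 1.3895.
2 * sum of denominator = 2 * 4.0102 = 8.0204.
dQ = -0.6596 / 8.0204 = -0.0822 m^3/s.

-0.0822


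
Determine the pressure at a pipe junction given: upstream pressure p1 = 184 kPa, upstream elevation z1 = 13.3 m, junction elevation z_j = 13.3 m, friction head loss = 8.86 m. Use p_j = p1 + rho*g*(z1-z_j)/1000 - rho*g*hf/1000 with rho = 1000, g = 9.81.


Junction pressure: p_j = p1 + rho*g*(z1 - z_j)/1000 - rho*g*hf/1000.
Elevation term = 1000*9.81*(13.3 - 13.3)/1000 = 0.0 kPa.
Friction term = 1000*9.81*8.86/1000 = 86.917 kPa.
p_j = 184 + 0.0 - 86.917 = 97.08 kPa.

97.08


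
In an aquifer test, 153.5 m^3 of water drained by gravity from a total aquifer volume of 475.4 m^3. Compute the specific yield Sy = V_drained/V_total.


Specific yield Sy = Volume drained / Total volume.
Sy = 153.5 / 475.4
   = 0.3229.

0.3229


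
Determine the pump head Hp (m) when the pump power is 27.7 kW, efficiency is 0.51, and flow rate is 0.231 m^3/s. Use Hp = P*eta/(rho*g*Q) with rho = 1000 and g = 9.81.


Pump head formula: Hp = P * eta / (rho * g * Q).
Numerator: P * eta = 27.7 * 1000 * 0.51 = 14127.0 W.
Denominator: rho * g * Q = 1000 * 9.81 * 0.231 = 2266.11.
Hp = 14127.0 / 2266.11 = 6.23 m.

6.23


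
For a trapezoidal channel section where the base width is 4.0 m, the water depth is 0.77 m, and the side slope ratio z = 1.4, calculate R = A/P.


For a trapezoidal section with side slope z:
A = (b + z*y)*y = (4.0 + 1.4*0.77)*0.77 = 3.91 m^2.
P = b + 2*y*sqrt(1 + z^2) = 4.0 + 2*0.77*sqrt(1 + 1.4^2) = 6.65 m.
R = A/P = 3.91 / 6.65 = 0.588 m.

0.588


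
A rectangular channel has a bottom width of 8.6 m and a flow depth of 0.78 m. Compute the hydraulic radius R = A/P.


For a rectangular section:
Flow area A = b * y = 8.6 * 0.78 = 6.71 m^2.
Wetted perimeter P = b + 2y = 8.6 + 2*0.78 = 10.16 m.
Hydraulic radius R = A/P = 6.71 / 10.16 = 0.6602 m.

0.6602


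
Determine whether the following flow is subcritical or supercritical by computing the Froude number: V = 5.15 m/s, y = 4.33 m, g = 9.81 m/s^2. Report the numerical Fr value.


The Froude number is defined as Fr = V / sqrt(g*y).
g*y = 9.81 * 4.33 = 42.4773.
sqrt(g*y) = sqrt(42.4773) = 6.5175.
Fr = 5.15 / 6.5175 = 0.7902.
Since Fr < 1, the flow is subcritical.

0.7902


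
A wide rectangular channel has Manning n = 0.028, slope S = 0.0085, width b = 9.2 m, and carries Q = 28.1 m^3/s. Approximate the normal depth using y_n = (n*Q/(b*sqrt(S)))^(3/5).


We use the wide-channel approximation y_n = (n*Q/(b*sqrt(S)))^(3/5).
sqrt(S) = sqrt(0.0085) = 0.092195.
Numerator: n*Q = 0.028 * 28.1 = 0.7868.
Denominator: b*sqrt(S) = 9.2 * 0.092195 = 0.848194.
arg = 0.9276.
y_n = 0.9276^(3/5) = 0.9559 m.

0.9559


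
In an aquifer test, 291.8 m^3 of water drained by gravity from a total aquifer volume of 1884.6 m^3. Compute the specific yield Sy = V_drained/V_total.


Specific yield Sy = Volume drained / Total volume.
Sy = 291.8 / 1884.6
   = 0.1548.

0.1548


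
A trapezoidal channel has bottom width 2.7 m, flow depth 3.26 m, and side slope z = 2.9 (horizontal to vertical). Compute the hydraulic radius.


For a trapezoidal section with side slope z:
A = (b + z*y)*y = (2.7 + 2.9*3.26)*3.26 = 39.622 m^2.
P = b + 2*y*sqrt(1 + z^2) = 2.7 + 2*3.26*sqrt(1 + 2.9^2) = 22.701 m.
R = A/P = 39.622 / 22.701 = 1.7454 m.

1.7454


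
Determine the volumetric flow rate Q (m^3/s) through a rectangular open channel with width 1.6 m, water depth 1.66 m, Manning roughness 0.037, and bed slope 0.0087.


For a rectangular channel, the cross-sectional area A = b * y = 1.6 * 1.66 = 2.66 m^2.
The wetted perimeter P = b + 2y = 1.6 + 2*1.66 = 4.92 m.
Hydraulic radius R = A/P = 2.66/4.92 = 0.5398 m.
Velocity V = (1/n)*R^(2/3)*S^(1/2) = (1/0.037)*0.5398^(2/3)*0.0087^(1/2) = 1.6713 m/s.
Discharge Q = A * V = 2.66 * 1.6713 = 4.439 m^3/s.

4.439


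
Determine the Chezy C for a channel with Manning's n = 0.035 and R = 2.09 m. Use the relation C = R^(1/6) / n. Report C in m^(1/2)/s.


The Chezy coefficient relates to Manning's n through C = R^(1/6) / n.
R^(1/6) = 2.09^(1/6) = 1.130727.
C = 1.130727 / 0.035 = 32.31 m^(1/2)/s.

32.31


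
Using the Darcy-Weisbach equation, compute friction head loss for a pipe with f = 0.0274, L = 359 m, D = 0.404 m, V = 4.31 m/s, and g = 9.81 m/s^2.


Darcy-Weisbach equation: h_f = f * (L/D) * V^2/(2g).
f * L/D = 0.0274 * 359/0.404 = 24.348.
V^2/(2g) = 4.31^2 / (2*9.81) = 18.5761 / 19.62 = 0.9468 m.
h_f = 24.348 * 0.9468 = 23.053 m.

23.053


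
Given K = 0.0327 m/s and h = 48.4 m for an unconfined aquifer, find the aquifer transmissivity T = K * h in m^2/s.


Transmissivity is defined as T = K * h.
T = 0.0327 * 48.4
  = 1.5827 m^2/s.

1.5827


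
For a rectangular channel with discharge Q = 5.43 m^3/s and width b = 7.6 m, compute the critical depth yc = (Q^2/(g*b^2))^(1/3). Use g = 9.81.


Using yc = (Q^2 / (g * b^2))^(1/3):
Q^2 = 5.43^2 = 29.48.
g * b^2 = 9.81 * 7.6^2 = 9.81 * 57.76 = 566.63.
Q^2 / (g*b^2) = 29.48 / 566.63 = 0.052.
yc = 0.052^(1/3) = 0.3733 m.

0.3733


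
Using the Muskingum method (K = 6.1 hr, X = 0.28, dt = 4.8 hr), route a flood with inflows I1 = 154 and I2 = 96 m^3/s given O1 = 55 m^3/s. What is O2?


Muskingum coefficients:
denom = 2*K*(1-X) + dt = 2*6.1*(1-0.28) + 4.8 = 13.584.
C0 = (dt - 2*K*X)/denom = (4.8 - 2*6.1*0.28)/13.584 = 0.1019.
C1 = (dt + 2*K*X)/denom = (4.8 + 2*6.1*0.28)/13.584 = 0.6048.
C2 = (2*K*(1-X) - dt)/denom = 0.2933.
O2 = C0*I2 + C1*I1 + C2*O1
   = 0.1019*96 + 0.6048*154 + 0.2933*55
   = 119.06 m^3/s.

119.06


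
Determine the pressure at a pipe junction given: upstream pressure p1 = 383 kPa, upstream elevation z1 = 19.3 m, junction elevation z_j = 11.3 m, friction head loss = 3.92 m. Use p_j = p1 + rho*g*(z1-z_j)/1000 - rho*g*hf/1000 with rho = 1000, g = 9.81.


Junction pressure: p_j = p1 + rho*g*(z1 - z_j)/1000 - rho*g*hf/1000.
Elevation term = 1000*9.81*(19.3 - 11.3)/1000 = 78.48 kPa.
Friction term = 1000*9.81*3.92/1000 = 38.455 kPa.
p_j = 383 + 78.48 - 38.455 = 423.02 kPa.

423.02


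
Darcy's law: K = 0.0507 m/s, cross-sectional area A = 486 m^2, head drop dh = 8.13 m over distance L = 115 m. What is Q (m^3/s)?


Darcy's law: Q = K * A * i, where i = dh/L.
Hydraulic gradient i = 8.13 / 115 = 0.070696.
Q = 0.0507 * 486 * 0.070696
  = 1.742 m^3/s.

1.742


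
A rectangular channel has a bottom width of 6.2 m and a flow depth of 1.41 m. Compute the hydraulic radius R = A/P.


For a rectangular section:
Flow area A = b * y = 6.2 * 1.41 = 8.74 m^2.
Wetted perimeter P = b + 2y = 6.2 + 2*1.41 = 9.02 m.
Hydraulic radius R = A/P = 8.74 / 9.02 = 0.9692 m.

0.9692


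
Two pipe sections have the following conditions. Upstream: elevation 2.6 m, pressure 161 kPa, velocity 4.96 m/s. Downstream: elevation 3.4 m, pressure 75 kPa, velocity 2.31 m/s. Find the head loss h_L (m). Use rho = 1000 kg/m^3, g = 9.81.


Total head at each section: H = z + p/(rho*g) + V^2/(2g).
H1 = 2.6 + 161*1000/(1000*9.81) + 4.96^2/(2*9.81)
   = 2.6 + 16.412 + 1.2539
   = 20.266 m.
H2 = 3.4 + 75*1000/(1000*9.81) + 2.31^2/(2*9.81)
   = 3.4 + 7.645 + 0.272
   = 11.317 m.
h_L = H1 - H2 = 20.266 - 11.317 = 8.948 m.

8.948


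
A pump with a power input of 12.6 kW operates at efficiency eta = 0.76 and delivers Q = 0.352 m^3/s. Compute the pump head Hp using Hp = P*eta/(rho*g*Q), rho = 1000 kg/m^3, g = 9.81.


Pump head formula: Hp = P * eta / (rho * g * Q).
Numerator: P * eta = 12.6 * 1000 * 0.76 = 9576.0 W.
Denominator: rho * g * Q = 1000 * 9.81 * 0.352 = 3453.12.
Hp = 9576.0 / 3453.12 = 2.77 m.

2.77


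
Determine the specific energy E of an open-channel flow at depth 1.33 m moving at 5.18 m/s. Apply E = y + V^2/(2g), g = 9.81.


Specific energy E = y + V^2/(2g).
Velocity head = V^2/(2g) = 5.18^2 / (2*9.81) = 26.8324 / 19.62 = 1.3676 m.
E = 1.33 + 1.3676 = 2.6976 m.

2.6976


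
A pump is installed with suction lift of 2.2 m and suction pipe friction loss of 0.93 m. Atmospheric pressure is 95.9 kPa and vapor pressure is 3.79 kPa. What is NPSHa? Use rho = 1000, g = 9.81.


NPSHa = p_atm/(rho*g) - z_s - hf_s - p_vap/(rho*g).
p_atm/(rho*g) = 95.9*1000 / (1000*9.81) = 9.776 m.
p_vap/(rho*g) = 3.79*1000 / (1000*9.81) = 0.386 m.
NPSHa = 9.776 - 2.2 - 0.93 - 0.386
      = 6.26 m.

6.26


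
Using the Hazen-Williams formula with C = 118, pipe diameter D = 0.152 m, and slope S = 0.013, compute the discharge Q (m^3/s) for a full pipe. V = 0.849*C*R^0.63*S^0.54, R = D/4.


For a full circular pipe, R = D/4 = 0.152/4 = 0.038 m.
V = 0.849 * 118 * 0.038^0.63 * 0.013^0.54
  = 0.849 * 118 * 0.127428 * 0.095836
  = 1.2234 m/s.
Pipe area A = pi*D^2/4 = pi*0.152^2/4 = 0.0181 m^2.
Q = A * V = 0.0181 * 1.2234 = 0.0222 m^3/s.

0.0222


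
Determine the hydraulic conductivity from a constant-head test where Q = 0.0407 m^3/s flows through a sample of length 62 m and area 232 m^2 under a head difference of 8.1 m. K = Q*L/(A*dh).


From K = Q*L / (A*dh):
Numerator: Q*L = 0.0407 * 62 = 2.5234.
Denominator: A*dh = 232 * 8.1 = 1879.2.
K = 2.5234 / 1879.2 = 0.001343 m/s.

0.001343


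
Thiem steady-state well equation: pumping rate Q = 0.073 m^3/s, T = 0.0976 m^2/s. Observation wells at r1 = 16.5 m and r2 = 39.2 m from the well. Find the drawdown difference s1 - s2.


Thiem equation: s1 - s2 = Q/(2*pi*T) * ln(r2/r1).
ln(r2/r1) = ln(39.2/16.5) = 0.8653.
Q/(2*pi*T) = 0.073 / (2*pi*0.0976) = 0.073 / 0.6132 = 0.119.
s1 - s2 = 0.119 * 0.8653 = 0.103 m.

0.103


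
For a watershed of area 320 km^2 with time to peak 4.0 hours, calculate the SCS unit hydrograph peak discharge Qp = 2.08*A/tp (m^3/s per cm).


SCS formula: Qp = 2.08 * A / tp.
Qp = 2.08 * 320 / 4.0
   = 665.6 / 4.0
   = 166.4 m^3/s per cm.

166.4


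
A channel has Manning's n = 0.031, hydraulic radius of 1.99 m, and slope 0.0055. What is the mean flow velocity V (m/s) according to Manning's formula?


Manning's equation gives V = (1/n) * R^(2/3) * S^(1/2).
First, compute R^(2/3) = 1.99^(2/3) = 1.5821.
Next, S^(1/2) = 0.0055^(1/2) = 0.074162.
Then 1/n = 1/0.031 = 32.26.
V = 32.26 * 1.5821 * 0.074162 = 3.7849 m/s.

3.7849


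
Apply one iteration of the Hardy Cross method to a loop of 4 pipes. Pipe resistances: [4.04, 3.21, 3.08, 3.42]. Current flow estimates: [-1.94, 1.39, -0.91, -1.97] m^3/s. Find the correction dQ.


Numerator terms (r*Q*|Q|): 4.04*-1.94*|-1.94| = -15.2049; 3.21*1.39*|1.39| = 6.202; 3.08*-0.91*|-0.91| = -2.5505; 3.42*-1.97*|-1.97| = -13.2727.
Sum of numerator = -24.8261.
Denominator terms (r*|Q|): 4.04*|-1.94| = 7.8376; 3.21*|1.39| = 4.4619; 3.08*|-0.91| = 2.8028; 3.42*|-1.97| = 6.7374.
2 * sum of denominator = 2 * 21.8397 = 43.6794.
dQ = --24.8261 / 43.6794 = 0.5684 m^3/s.

0.5684


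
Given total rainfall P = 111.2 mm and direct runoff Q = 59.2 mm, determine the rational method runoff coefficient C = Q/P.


The runoff coefficient C = runoff depth / rainfall depth.
C = 59.2 / 111.2
  = 0.5324.

0.5324


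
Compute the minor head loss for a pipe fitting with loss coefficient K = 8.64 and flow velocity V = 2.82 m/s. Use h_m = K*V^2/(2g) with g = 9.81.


Minor loss formula: h_m = K * V^2/(2g).
V^2 = 2.82^2 = 7.9524.
V^2/(2g) = 7.9524 / 19.62 = 0.4053 m.
h_m = 8.64 * 0.4053 = 3.502 m.

3.502


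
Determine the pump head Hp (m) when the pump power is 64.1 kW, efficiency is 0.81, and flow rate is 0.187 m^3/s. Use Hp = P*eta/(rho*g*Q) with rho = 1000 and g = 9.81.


Pump head formula: Hp = P * eta / (rho * g * Q).
Numerator: P * eta = 64.1 * 1000 * 0.81 = 51921.0 W.
Denominator: rho * g * Q = 1000 * 9.81 * 0.187 = 1834.47.
Hp = 51921.0 / 1834.47 = 28.3 m.

28.3


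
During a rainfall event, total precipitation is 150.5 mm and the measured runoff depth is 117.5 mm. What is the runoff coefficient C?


The runoff coefficient C = runoff depth / rainfall depth.
C = 117.5 / 150.5
  = 0.7807.

0.7807


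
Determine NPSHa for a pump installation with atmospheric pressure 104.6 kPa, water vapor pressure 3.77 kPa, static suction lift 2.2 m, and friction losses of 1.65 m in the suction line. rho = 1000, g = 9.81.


NPSHa = p_atm/(rho*g) - z_s - hf_s - p_vap/(rho*g).
p_atm/(rho*g) = 104.6*1000 / (1000*9.81) = 10.663 m.
p_vap/(rho*g) = 3.77*1000 / (1000*9.81) = 0.384 m.
NPSHa = 10.663 - 2.2 - 1.65 - 0.384
      = 6.43 m.

6.43


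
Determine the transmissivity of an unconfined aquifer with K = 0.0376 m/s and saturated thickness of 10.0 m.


Transmissivity is defined as T = K * h.
T = 0.0376 * 10.0
  = 0.376 m^2/s.

0.376


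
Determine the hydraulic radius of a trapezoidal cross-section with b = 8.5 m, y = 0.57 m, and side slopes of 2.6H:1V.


For a trapezoidal section with side slope z:
A = (b + z*y)*y = (8.5 + 2.6*0.57)*0.57 = 5.69 m^2.
P = b + 2*y*sqrt(1 + z^2) = 8.5 + 2*0.57*sqrt(1 + 2.6^2) = 11.676 m.
R = A/P = 5.69 / 11.676 = 0.4873 m.

0.4873


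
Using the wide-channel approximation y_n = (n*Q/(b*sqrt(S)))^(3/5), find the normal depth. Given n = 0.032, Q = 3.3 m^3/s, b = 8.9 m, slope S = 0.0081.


We use the wide-channel approximation y_n = (n*Q/(b*sqrt(S)))^(3/5).
sqrt(S) = sqrt(0.0081) = 0.09.
Numerator: n*Q = 0.032 * 3.3 = 0.1056.
Denominator: b*sqrt(S) = 8.9 * 0.09 = 0.801.
arg = 0.1318.
y_n = 0.1318^(3/5) = 0.2965 m.

0.2965


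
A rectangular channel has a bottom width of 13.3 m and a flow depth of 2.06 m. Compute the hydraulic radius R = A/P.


For a rectangular section:
Flow area A = b * y = 13.3 * 2.06 = 27.4 m^2.
Wetted perimeter P = b + 2y = 13.3 + 2*2.06 = 17.42 m.
Hydraulic radius R = A/P = 27.4 / 17.42 = 1.5728 m.

1.5728


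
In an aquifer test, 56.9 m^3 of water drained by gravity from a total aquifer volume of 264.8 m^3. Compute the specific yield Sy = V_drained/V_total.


Specific yield Sy = Volume drained / Total volume.
Sy = 56.9 / 264.8
   = 0.2149.

0.2149


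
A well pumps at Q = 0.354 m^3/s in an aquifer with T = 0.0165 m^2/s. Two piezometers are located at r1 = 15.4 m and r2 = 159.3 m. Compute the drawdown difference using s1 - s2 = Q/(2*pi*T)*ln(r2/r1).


Thiem equation: s1 - s2 = Q/(2*pi*T) * ln(r2/r1).
ln(r2/r1) = ln(159.3/15.4) = 2.3364.
Q/(2*pi*T) = 0.354 / (2*pi*0.0165) = 0.354 / 0.1037 = 3.4146.
s1 - s2 = 3.4146 * 2.3364 = 7.9779 m.

7.9779


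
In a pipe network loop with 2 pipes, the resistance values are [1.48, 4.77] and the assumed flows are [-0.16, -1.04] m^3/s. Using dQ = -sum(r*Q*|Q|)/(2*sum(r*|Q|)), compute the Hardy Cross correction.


Numerator terms (r*Q*|Q|): 1.48*-0.16*|-0.16| = -0.0379; 4.77*-1.04*|-1.04| = -5.1592.
Sum of numerator = -5.1971.
Denominator terms (r*|Q|): 1.48*|-0.16| = 0.2368; 4.77*|-1.04| = 4.9608.
2 * sum of denominator = 2 * 5.1976 = 10.3952.
dQ = --5.1971 / 10.3952 = 0.5 m^3/s.

0.5


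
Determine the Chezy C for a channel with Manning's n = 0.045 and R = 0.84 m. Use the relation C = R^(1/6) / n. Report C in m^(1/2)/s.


The Chezy coefficient relates to Manning's n through C = R^(1/6) / n.
R^(1/6) = 0.84^(1/6) = 0.971359.
C = 0.971359 / 0.045 = 21.59 m^(1/2)/s.

21.59


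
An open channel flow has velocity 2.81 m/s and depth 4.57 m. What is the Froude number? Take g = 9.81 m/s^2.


The Froude number is defined as Fr = V / sqrt(g*y).
g*y = 9.81 * 4.57 = 44.8317.
sqrt(g*y) = sqrt(44.8317) = 6.6956.
Fr = 2.81 / 6.6956 = 0.4197.

0.4197


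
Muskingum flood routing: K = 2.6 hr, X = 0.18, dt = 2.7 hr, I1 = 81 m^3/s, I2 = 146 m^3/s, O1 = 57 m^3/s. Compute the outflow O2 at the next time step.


Muskingum coefficients:
denom = 2*K*(1-X) + dt = 2*2.6*(1-0.18) + 2.7 = 6.964.
C0 = (dt - 2*K*X)/denom = (2.7 - 2*2.6*0.18)/6.964 = 0.2533.
C1 = (dt + 2*K*X)/denom = (2.7 + 2*2.6*0.18)/6.964 = 0.5221.
C2 = (2*K*(1-X) - dt)/denom = 0.2246.
O2 = C0*I2 + C1*I1 + C2*O1
   = 0.2533*146 + 0.5221*81 + 0.2246*57
   = 92.07 m^3/s.

92.07


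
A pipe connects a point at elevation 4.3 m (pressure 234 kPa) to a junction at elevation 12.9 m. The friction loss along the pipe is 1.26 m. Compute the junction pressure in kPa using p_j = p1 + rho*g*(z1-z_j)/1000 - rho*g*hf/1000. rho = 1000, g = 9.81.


Junction pressure: p_j = p1 + rho*g*(z1 - z_j)/1000 - rho*g*hf/1000.
Elevation term = 1000*9.81*(4.3 - 12.9)/1000 = -84.366 kPa.
Friction term = 1000*9.81*1.26/1000 = 12.361 kPa.
p_j = 234 + -84.366 - 12.361 = 137.27 kPa.

137.27


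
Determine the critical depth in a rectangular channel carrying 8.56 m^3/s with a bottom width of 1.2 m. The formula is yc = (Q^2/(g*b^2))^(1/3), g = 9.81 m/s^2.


Using yc = (Q^2 / (g * b^2))^(1/3):
Q^2 = 8.56^2 = 73.27.
g * b^2 = 9.81 * 1.2^2 = 9.81 * 1.44 = 14.13.
Q^2 / (g*b^2) = 73.27 / 14.13 = 5.1854.
yc = 5.1854^(1/3) = 1.731 m.

1.731


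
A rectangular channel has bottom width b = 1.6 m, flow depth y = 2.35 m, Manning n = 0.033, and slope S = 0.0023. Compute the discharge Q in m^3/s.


For a rectangular channel, the cross-sectional area A = b * y = 1.6 * 2.35 = 3.76 m^2.
The wetted perimeter P = b + 2y = 1.6 + 2*2.35 = 6.3 m.
Hydraulic radius R = A/P = 3.76/6.3 = 0.5968 m.
Velocity V = (1/n)*R^(2/3)*S^(1/2) = (1/0.033)*0.5968^(2/3)*0.0023^(1/2) = 1.0302 m/s.
Discharge Q = A * V = 3.76 * 1.0302 = 3.873 m^3/s.

3.873


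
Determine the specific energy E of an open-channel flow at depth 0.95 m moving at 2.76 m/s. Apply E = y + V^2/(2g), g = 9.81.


Specific energy E = y + V^2/(2g).
Velocity head = V^2/(2g) = 2.76^2 / (2*9.81) = 7.6176 / 19.62 = 0.3883 m.
E = 0.95 + 0.3883 = 1.3383 m.

1.3383


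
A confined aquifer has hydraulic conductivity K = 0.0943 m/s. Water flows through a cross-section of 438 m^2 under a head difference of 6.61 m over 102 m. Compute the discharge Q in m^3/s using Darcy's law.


Darcy's law: Q = K * A * i, where i = dh/L.
Hydraulic gradient i = 6.61 / 102 = 0.064804.
Q = 0.0943 * 438 * 0.064804
  = 2.6766 m^3/s.

2.6766


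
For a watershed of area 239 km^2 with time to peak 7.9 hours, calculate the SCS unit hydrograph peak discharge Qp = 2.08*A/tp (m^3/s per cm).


SCS formula: Qp = 2.08 * A / tp.
Qp = 2.08 * 239 / 7.9
   = 497.12 / 7.9
   = 62.93 m^3/s per cm.

62.93


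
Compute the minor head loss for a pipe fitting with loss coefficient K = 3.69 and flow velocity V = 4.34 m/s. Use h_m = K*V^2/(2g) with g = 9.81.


Minor loss formula: h_m = K * V^2/(2g).
V^2 = 4.34^2 = 18.8356.
V^2/(2g) = 18.8356 / 19.62 = 0.96 m.
h_m = 3.69 * 0.96 = 3.5425 m.

3.5425


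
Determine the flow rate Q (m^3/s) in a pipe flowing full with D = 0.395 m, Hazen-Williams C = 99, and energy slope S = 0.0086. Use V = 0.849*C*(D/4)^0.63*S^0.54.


For a full circular pipe, R = D/4 = 0.395/4 = 0.0988 m.
V = 0.849 * 99 * 0.0988^0.63 * 0.0086^0.54
  = 0.849 * 99 * 0.232573 * 0.076671
  = 1.4988 m/s.
Pipe area A = pi*D^2/4 = pi*0.395^2/4 = 0.1225 m^2.
Q = A * V = 0.1225 * 1.4988 = 0.1837 m^3/s.

0.1837


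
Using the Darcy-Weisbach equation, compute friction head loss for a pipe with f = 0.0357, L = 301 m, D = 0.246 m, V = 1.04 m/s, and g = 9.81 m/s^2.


Darcy-Weisbach equation: h_f = f * (L/D) * V^2/(2g).
f * L/D = 0.0357 * 301/0.246 = 43.6817.
V^2/(2g) = 1.04^2 / (2*9.81) = 1.0816 / 19.62 = 0.0551 m.
h_f = 43.6817 * 0.0551 = 2.408 m.

2.408


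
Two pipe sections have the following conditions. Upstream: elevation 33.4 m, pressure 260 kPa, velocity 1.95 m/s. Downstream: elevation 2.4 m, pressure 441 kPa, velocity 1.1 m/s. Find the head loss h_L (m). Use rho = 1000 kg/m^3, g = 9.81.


Total head at each section: H = z + p/(rho*g) + V^2/(2g).
H1 = 33.4 + 260*1000/(1000*9.81) + 1.95^2/(2*9.81)
   = 33.4 + 26.504 + 0.1938
   = 60.097 m.
H2 = 2.4 + 441*1000/(1000*9.81) + 1.1^2/(2*9.81)
   = 2.4 + 44.954 + 0.0617
   = 47.416 m.
h_L = H1 - H2 = 60.097 - 47.416 = 12.682 m.

12.682


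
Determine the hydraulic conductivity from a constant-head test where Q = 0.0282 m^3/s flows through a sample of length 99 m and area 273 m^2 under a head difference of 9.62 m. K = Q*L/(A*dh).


From K = Q*L / (A*dh):
Numerator: Q*L = 0.0282 * 99 = 2.7918.
Denominator: A*dh = 273 * 9.62 = 2626.26.
K = 2.7918 / 2626.26 = 0.001063 m/s.

0.001063


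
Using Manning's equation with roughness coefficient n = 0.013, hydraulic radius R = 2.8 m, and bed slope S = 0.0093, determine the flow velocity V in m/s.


Manning's equation gives V = (1/n) * R^(2/3) * S^(1/2).
First, compute R^(2/3) = 2.8^(2/3) = 1.9866.
Next, S^(1/2) = 0.0093^(1/2) = 0.096437.
Then 1/n = 1/0.013 = 76.92.
V = 76.92 * 1.9866 * 0.096437 = 14.7368 m/s.

14.7368


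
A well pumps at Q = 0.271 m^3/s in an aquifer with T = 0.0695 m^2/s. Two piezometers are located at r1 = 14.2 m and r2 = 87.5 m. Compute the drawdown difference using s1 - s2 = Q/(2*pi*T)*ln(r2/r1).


Thiem equation: s1 - s2 = Q/(2*pi*T) * ln(r2/r1).
ln(r2/r1) = ln(87.5/14.2) = 1.8184.
Q/(2*pi*T) = 0.271 / (2*pi*0.0695) = 0.271 / 0.4367 = 0.6206.
s1 - s2 = 0.6206 * 1.8184 = 1.1285 m.

1.1285


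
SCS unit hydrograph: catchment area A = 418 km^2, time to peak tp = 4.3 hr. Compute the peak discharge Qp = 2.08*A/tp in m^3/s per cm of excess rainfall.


SCS formula: Qp = 2.08 * A / tp.
Qp = 2.08 * 418 / 4.3
   = 869.44 / 4.3
   = 202.2 m^3/s per cm.

202.2


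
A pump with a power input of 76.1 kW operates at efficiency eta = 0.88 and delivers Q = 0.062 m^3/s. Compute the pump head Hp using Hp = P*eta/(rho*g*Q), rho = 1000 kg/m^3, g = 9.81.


Pump head formula: Hp = P * eta / (rho * g * Q).
Numerator: P * eta = 76.1 * 1000 * 0.88 = 66968.0 W.
Denominator: rho * g * Q = 1000 * 9.81 * 0.062 = 608.22.
Hp = 66968.0 / 608.22 = 110.1 m.

110.1


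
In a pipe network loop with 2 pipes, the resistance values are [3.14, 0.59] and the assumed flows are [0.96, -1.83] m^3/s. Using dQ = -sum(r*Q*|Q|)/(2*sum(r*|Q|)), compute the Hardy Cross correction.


Numerator terms (r*Q*|Q|): 3.14*0.96*|0.96| = 2.8938; 0.59*-1.83*|-1.83| = -1.9759.
Sum of numerator = 0.918.
Denominator terms (r*|Q|): 3.14*|0.96| = 3.0144; 0.59*|-1.83| = 1.0797.
2 * sum of denominator = 2 * 4.0941 = 8.1882.
dQ = -0.918 / 8.1882 = -0.1121 m^3/s.

-0.1121


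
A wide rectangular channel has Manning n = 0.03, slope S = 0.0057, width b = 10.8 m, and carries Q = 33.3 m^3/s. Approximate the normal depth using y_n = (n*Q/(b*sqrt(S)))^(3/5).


We use the wide-channel approximation y_n = (n*Q/(b*sqrt(S)))^(3/5).
sqrt(S) = sqrt(0.0057) = 0.075498.
Numerator: n*Q = 0.03 * 33.3 = 0.999.
Denominator: b*sqrt(S) = 10.8 * 0.075498 = 0.815378.
arg = 1.2252.
y_n = 1.2252^(3/5) = 1.1296 m.

1.1296


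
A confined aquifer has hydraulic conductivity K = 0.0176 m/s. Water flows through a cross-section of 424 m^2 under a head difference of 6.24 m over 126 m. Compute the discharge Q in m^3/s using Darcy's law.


Darcy's law: Q = K * A * i, where i = dh/L.
Hydraulic gradient i = 6.24 / 126 = 0.049524.
Q = 0.0176 * 424 * 0.049524
  = 0.3696 m^3/s.

0.3696


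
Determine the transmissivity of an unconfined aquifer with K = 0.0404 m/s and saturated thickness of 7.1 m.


Transmissivity is defined as T = K * h.
T = 0.0404 * 7.1
  = 0.2868 m^2/s.

0.2868


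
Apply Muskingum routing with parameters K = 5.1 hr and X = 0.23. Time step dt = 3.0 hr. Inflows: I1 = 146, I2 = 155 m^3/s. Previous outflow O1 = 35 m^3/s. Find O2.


Muskingum coefficients:
denom = 2*K*(1-X) + dt = 2*5.1*(1-0.23) + 3.0 = 10.854.
C0 = (dt - 2*K*X)/denom = (3.0 - 2*5.1*0.23)/10.854 = 0.0603.
C1 = (dt + 2*K*X)/denom = (3.0 + 2*5.1*0.23)/10.854 = 0.4925.
C2 = (2*K*(1-X) - dt)/denom = 0.4472.
O2 = C0*I2 + C1*I1 + C2*O1
   = 0.0603*155 + 0.4925*146 + 0.4472*35
   = 96.9 m^3/s.

96.9


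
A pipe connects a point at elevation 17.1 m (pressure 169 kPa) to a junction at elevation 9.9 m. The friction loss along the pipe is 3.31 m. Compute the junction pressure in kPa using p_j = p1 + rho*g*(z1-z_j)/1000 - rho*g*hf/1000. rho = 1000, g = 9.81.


Junction pressure: p_j = p1 + rho*g*(z1 - z_j)/1000 - rho*g*hf/1000.
Elevation term = 1000*9.81*(17.1 - 9.9)/1000 = 70.632 kPa.
Friction term = 1000*9.81*3.31/1000 = 32.471 kPa.
p_j = 169 + 70.632 - 32.471 = 207.16 kPa.

207.16


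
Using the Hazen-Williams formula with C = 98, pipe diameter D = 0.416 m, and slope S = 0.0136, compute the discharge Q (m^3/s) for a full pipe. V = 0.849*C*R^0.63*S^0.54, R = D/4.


For a full circular pipe, R = D/4 = 0.416/4 = 0.104 m.
V = 0.849 * 98 * 0.104^0.63 * 0.0136^0.54
  = 0.849 * 98 * 0.240287 * 0.0982
  = 1.9633 m/s.
Pipe area A = pi*D^2/4 = pi*0.416^2/4 = 0.1359 m^2.
Q = A * V = 0.1359 * 1.9633 = 0.2668 m^3/s.

0.2668


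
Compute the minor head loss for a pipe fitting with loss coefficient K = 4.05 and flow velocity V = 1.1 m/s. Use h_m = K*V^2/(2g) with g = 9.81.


Minor loss formula: h_m = K * V^2/(2g).
V^2 = 1.1^2 = 1.21.
V^2/(2g) = 1.21 / 19.62 = 0.0617 m.
h_m = 4.05 * 0.0617 = 0.2498 m.

0.2498


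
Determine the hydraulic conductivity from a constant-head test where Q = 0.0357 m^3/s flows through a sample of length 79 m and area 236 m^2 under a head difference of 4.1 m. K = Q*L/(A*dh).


From K = Q*L / (A*dh):
Numerator: Q*L = 0.0357 * 79 = 2.8203.
Denominator: A*dh = 236 * 4.1 = 967.6.
K = 2.8203 / 967.6 = 0.002915 m/s.

0.002915


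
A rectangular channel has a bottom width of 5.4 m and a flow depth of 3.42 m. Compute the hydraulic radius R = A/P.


For a rectangular section:
Flow area A = b * y = 5.4 * 3.42 = 18.47 m^2.
Wetted perimeter P = b + 2y = 5.4 + 2*3.42 = 12.24 m.
Hydraulic radius R = A/P = 18.47 / 12.24 = 1.5088 m.

1.5088
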